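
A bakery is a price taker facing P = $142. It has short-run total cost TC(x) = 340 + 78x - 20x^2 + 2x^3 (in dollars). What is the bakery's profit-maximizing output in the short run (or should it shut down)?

Produce at x = 8

Variable cost is VC = 78x - 20x^2 + 2x^3, so AVC = VC/x = 78 - 20x + 2x^2 and MC = dTC/dx = 78 - 40x + 6x^2.
AVC is minimized where dAVC/dx = -20 + 4x = 0, at x = 5; min AVC = 78 - 20·5 + 2·5^2 = $28.
Because $142 ≥ $28, revenue can cover variable cost; the firm operates.
P = MC gives -64 - 40x + 6x^2 = 0, with roots -4/3 and 8. Take the larger (rising MC): x* = 8.
Check: AVC at x = 8 is $46 ≤ P, so revenue covers variable cost.
Profit = P·x − TC = 142·8 − 708 = $428.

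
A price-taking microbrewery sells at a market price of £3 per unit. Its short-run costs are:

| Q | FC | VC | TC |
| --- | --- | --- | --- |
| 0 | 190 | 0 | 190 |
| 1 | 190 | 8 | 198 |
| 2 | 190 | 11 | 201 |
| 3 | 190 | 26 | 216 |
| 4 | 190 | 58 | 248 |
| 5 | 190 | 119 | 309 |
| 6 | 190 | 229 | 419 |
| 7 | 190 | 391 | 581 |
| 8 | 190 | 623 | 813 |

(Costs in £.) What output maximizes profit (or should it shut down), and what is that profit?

Q = 0 (shut down); profit = -£190

Tabulate TR − TC: Q=0: -190; Q=1: -195; Q=2: -195; Q=3: -207; Q=4: -236; Q=5: -294; Q=6: -401; Q=7: -560; Q=8: -789.
Profit is highest at Q = 0. Equivalently, the lowest AVC in the table is 11/2 ≈ £5.50 at Q = 2, and P = £3 falls below it — price never covers variable cost, so the firm shuts down and loses only its fixed cost.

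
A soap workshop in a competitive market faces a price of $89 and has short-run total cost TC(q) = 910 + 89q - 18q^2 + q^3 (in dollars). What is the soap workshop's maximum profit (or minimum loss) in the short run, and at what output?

AVC = 89 - 18q + q^2 has its minimum $8 at q = 9; price $89 clears that bar, so the firm operates.
With MC = 89 - 36q + 3q^2, P = MC on the upward-sloping part at q* = 12.
TR = 89·12 = 1068. TC = 910 + 204 = 1114. Profit = 1068 − 1114 = -$46.
By producing, the firm covers all variable cost plus $864 of fixed cost; shutting down would lose the full $910.

Profit = -$46 at q = 12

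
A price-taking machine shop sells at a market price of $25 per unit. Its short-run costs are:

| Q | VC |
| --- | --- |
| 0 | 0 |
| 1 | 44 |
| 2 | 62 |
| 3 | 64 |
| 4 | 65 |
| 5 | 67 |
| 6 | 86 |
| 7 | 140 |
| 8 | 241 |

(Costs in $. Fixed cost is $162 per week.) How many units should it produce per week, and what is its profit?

Tabulate TR − TC: Q=0: -162; Q=1: -181; Q=2: -174; Q=3: -151; Q=4: -127; Q=5: -104; Q=6: -98; Q=7: -127; Q=8: -203.
Profit is maximized at Q = 6. AVC there is 86/6 = $14.33 ≤ P, so producing beats shutting down (which would give -$162).

Q = 6; profit = -$98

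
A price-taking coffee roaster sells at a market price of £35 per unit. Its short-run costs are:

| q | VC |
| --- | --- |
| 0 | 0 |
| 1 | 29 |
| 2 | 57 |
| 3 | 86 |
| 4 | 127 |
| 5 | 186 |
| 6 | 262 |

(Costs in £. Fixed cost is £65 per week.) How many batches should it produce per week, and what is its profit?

q = 3; profit = -£46

Compute π = P·q − TC at each output: q=0: -65; q=1: -59; q=2: -52; q=3: -46; q=4: -52; q=5: -76; q=6: -117.
Profit is maximized at q = 3. AVC there is 86/3 = £28.67 ≤ P, so producing beats shutting down (which would give -£65).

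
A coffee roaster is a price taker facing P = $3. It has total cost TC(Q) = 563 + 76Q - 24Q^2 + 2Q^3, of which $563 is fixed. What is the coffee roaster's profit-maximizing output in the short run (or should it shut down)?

Shut down

Strip out fixed cost: VC = 76Q - 24Q^2 + 2Q^3. Then AVC = 76 - 24Q + 2Q^2 and MC = 76 - 48Q + 6Q^2.
AVC is minimized where dAVC/dQ = -24 + 4Q = 0, at Q = 6; min AVC = 76 - 24·6 + 2·6^2 = $4.
With P < min AVC ($3 < $4), every unit sold adds to the loss.
The firm minimizes its loss by shutting down and losing only its fixed cost of $563.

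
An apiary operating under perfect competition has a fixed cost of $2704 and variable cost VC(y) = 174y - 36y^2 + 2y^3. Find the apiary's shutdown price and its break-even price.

Shutdown price = $12; break-even price = $252

Shutdown price = min AVC. AVC = 174 - 36y + 2y^2, with vertex at y = 9 and minimum $12.
ATC = 2704/y + 174 - 36y + 2y^2. Setting dATC/dy = −2704/y^2 − 36 + 4y = 0 gives y = 13 (since 4·13^3 − 36·13^2 = 2704).
min ATC = 2704/13 + 174 − 36·13 + 2·13^2 = $252. That is the break-even price.
Between these two prices the firm operates at a loss; above $252 it earns a profit.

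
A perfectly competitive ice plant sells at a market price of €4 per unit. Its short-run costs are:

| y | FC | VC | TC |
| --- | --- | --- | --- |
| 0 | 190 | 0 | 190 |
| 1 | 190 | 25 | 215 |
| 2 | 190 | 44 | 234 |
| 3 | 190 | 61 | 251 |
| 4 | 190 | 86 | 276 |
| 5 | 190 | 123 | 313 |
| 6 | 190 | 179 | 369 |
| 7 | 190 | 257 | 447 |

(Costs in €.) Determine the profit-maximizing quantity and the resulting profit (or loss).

y = 0 (shut down); profit = -€190

Compute π = P·y − TC at each output: y=0: -190; y=1: -211; y=2: -226; y=3: -239; y=4: -260; y=5: -293; y=6: -345; y=7: -419.
Profit is highest at y = 0. Equivalently, the lowest AVC in the table is 61/3 ≈ €20.33 at y = 3, and P = €4 falls below it — price never covers variable cost, so the firm shuts down and loses only its fixed cost.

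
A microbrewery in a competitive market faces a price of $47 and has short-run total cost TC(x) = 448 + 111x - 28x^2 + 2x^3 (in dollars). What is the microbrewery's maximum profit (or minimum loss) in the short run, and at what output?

Profit = -$192 at x = 8

AVC = 111 - 28x + 2x^2 has its minimum $13 at x = 7; price $47 clears that bar, so the firm operates.
With MC = 111 - 56x + 6x^2, P = MC on the upward-sloping part at x* = 8.
TR = 47·8 = 376. TC = 448 + 120 = 568. Profit = 376 − 568 = -$192.
Shutting down would mean losing the fixed cost of $448, so operating at a loss of $192 is better by $256.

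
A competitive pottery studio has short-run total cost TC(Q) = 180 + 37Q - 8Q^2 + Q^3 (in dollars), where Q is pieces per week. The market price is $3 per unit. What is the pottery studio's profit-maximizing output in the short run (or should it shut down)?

Variable cost is VC = 37Q - 8Q^2 + Q^3, so AVC = VC/Q = 37 - 8Q + Q^2 and MC = dTC/dQ = 37 - 16Q + 3Q^2.
The AVC parabola has its vertex at Q = 8/2 = 4, where AVC = 37 - 8·4 + 4^2 = $21.
With P < min AVC ($3 < $21), every unit sold adds to the loss.
The firm minimizes its loss by shutting down and losing only its fixed cost of $180.

Shut down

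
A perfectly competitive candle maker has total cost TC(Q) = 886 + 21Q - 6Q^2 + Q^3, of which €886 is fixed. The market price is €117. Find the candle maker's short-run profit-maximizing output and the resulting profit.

Profit = -€246 at Q = 8

AVC = 21 - 6Q + Q^2 has its minimum €12 at Q = 3; price €117 clears that bar, so the firm operates.
With MC = 21 - 12Q + 3Q^2, P = MC on the upward-sloping part at Q* = 8.
TR = 117·8 = 936. TC = 886 + 296 = 1182. Profit = 936 − 1182 = -€246.
That loss of €246 beats the €886 the firm would lose by shutting down; producing recovers €640 of fixed cost.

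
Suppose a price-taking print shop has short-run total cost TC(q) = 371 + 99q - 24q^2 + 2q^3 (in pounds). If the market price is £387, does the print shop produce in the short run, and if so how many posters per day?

Produce at q = 12

From TC, MC = TC'(q) = 99 - 48q + 6q^2 and AVC = VC/q = 99 - 24q + 2q^2.
AVC is minimized where dAVC/dq = -24 + 4q = 0, at q = 6; min AVC = 99 - 24·6 + 2·6^2 = £27.
Because £387 ≥ £27, revenue can cover variable cost; the firm operates.
P = MC gives -288 - 48q + 6q^2 = 0, with roots -4 and 12. Take the larger (rising MC): q* = 12.
Check: AVC at q = 12 is £99 ≤ P, so revenue covers variable cost.
Profit = P·q − TC = 387·12 − 1559 = £3085.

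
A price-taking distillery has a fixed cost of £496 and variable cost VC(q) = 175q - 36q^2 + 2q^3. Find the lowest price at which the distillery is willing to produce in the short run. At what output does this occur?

The shutdown price is the minimum of AVC. VC = 175q - 36q^2 + 2q^3, so AVC = 175 - 36q + 2q^2.
At the minimum of AVC, MC = AVC. MC = 175 - 72q + 6q^2; setting MC = AVC gives 4q^2 - 36q = 0, so q = 9. min AVC = 13.
For P < £13 the firm produces nothing.

£13 per unit, at q = 9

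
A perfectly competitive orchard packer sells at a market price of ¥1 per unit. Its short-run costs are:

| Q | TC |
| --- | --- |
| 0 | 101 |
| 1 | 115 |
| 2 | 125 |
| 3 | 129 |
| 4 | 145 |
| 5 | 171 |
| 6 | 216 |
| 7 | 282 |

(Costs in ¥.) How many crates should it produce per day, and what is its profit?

Tabulate TR − TC: Q=0: -101; Q=1: -114; Q=2: -123; Q=3: -126; Q=4: -141; Q=5: -166; Q=6: -210; Q=7: -275.
Profit is highest at Q = 0. Equivalently, the lowest AVC in the table is 28/3 ≈ ¥9.33 at Q = 3, and P = ¥1 falls below it — price never covers variable cost, so the firm shuts down and loses only its fixed cost.

Q = 0 (shut down); profit = -¥101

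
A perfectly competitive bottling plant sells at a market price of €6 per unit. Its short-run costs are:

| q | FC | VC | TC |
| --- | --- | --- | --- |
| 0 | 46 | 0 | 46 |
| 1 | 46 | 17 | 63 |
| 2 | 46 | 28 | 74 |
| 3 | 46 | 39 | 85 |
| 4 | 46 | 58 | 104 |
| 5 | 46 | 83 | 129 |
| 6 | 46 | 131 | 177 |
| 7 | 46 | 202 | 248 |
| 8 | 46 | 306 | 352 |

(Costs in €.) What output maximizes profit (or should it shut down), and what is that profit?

Tabulate TR − TC: q=0: -46; q=1: -57; q=2: -62; q=3: -67; q=4: -80; q=5: -99; q=6: -141; q=7: -206; q=8: -304.
Profit is highest at q = 0. Equivalently, the lowest AVC in the table is 39/3 ≈ €13 at q = 3, and P = €6 falls below it — price never covers variable cost, so the firm shuts down and loses only its fixed cost.

q = 0 (shut down); profit = -€46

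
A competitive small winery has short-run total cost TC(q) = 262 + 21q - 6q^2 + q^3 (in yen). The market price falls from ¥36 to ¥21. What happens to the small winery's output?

Output falls from 5 to 4

MC = 21 - 12q + 3q^2; the shutdown threshold is min AVC = ¥12 (at q = 3).
With P = ¥36 above the shutdown price, P = MC gives q = 5.
At P = ¥21 ≥ min AVC, set P = MC: q = 4. The firm stays open but cuts output.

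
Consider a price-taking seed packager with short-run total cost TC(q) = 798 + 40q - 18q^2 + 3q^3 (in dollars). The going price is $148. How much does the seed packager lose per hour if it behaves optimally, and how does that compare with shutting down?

Profit = -$150 at q = 6

AVC = 40 - 18q + 3q^2 has its minimum $13 at q = 3; price $148 clears that bar, so the firm operates.
MC = 40 - 36q + 9q^2. Setting P = MC and taking the root on the rising branch gives q* = 6.
TR = 148·6 = 888. TC = 798 + 240 = 1038. Profit = 888 − 1038 = -$150.
Shutting down would mean losing the fixed cost of $798, so operating at a loss of $150 is better by $648.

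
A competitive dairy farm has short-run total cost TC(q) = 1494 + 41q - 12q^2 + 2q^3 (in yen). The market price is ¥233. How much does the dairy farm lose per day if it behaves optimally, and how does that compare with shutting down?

Profit = -¥214 at q = 8

AVC = 41 - 12q + 2q^2 has its minimum ¥23 at q = 3; price ¥233 clears that bar, so the firm operates.
MC = 41 - 24q + 6q^2. Setting P = MC and taking the root on the rising branch gives q* = 8.
TR = 233·8 = 1864. TC = 1494 + 584 = 2078. Profit = 1864 − 2078 = -¥214.
That loss of ¥214 beats the ¥1494 the firm would lose by shutting down; producing recovers ¥1280 of fixed cost.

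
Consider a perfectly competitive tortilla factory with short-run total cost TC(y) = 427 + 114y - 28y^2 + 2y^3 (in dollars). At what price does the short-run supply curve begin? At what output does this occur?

$16 per unit, at y = 7

Short-run supply begins at min AVC. From VC = 114y - 28y^2 + 2y^3, AVC = 114 - 28y + 2y^2.
At the minimum of AVC, MC = AVC. MC = 114 - 56y + 6y^2; setting MC = AVC gives 4y^2 - 28y = 0, so y = 7. min AVC = 16.
For P < $16 the firm produces nothing.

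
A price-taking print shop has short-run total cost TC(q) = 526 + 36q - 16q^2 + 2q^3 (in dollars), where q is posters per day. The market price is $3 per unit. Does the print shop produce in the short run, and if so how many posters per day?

Variable cost is VC = 36q - 16q^2 + 2q^3, so AVC = VC/q = 36 - 16q + 2q^2 and MC = dTC/dq = 36 - 32q + 6q^2.
The AVC parabola has its vertex at q = 16/4 = 4, where AVC = 36 - 16·4 + 2·4^2 = $4.
P = $3 lies below min AVC = $4; no output level covers variable cost.
The firm minimizes its loss by shutting down and losing only its fixed cost of $526.

Shut down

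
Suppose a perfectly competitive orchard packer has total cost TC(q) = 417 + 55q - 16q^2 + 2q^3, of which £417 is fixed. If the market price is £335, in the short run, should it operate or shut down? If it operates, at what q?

Produce at q = 10

Variable cost is VC = 55q - 16q^2 + 2q^3, so AVC = VC/q = 55 - 16q + 2q^2 and MC = dTC/dq = 55 - 32q + 6q^2.
The AVC parabola has its vertex at q = 16/4 = 4, where AVC = 55 - 16·4 + 2·4^2 = £23.
Since P = £335 ≥ min AVC = £23, price covers variable cost and the firm should produce.
P = MC gives -280 - 32q + 6q^2 = 0, with roots -14/3 and 10. Take the larger (rising MC): q* = 10.
Check: AVC at q = 10 is £95 ≤ P, so revenue covers variable cost.
Profit = P·q − TC = 335·10 − 1367 = £1983.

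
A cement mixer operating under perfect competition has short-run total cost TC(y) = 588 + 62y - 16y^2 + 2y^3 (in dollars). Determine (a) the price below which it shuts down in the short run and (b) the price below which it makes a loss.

Shutdown price = $30; break-even price = $132

AVC = 62 - 16y + 2y^2; minimized at y = 4, giving min AVC = $30. That is the shutdown price.
ATC = 588/y + 62 - 16y + 2y^2. Setting dATC/dy = −588/y^2 − 16 + 4y = 0 gives y = 7 (since 4·7^3 − 16·7^2 = 588).
min ATC = 588/7 + 62 − 16·7 + 2·7^2 = $132. That is the break-even price.
For $30 ≤ P < $132 the firm produces at a loss; below $30 it shuts down.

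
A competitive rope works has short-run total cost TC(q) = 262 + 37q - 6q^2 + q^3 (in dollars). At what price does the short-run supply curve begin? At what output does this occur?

Short-run supply begins at min AVC. From VC = 37q - 6q^2 + q^3, AVC = 37 - 6q + q^2.
At the minimum of AVC, MC = AVC. MC = 37 - 12q + 3q^2; setting MC = AVC gives 2q^2 - 6q = 0, so q = 3. min AVC = 28.
So the shutdown price is $28.

$28 per unit, at q = 3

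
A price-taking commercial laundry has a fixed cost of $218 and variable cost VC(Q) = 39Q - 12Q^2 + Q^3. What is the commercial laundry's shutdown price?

The firm shuts down when price falls below the minimum of average variable cost. AVC = VC/Q = 39 - 12Q + Q^2.
At the minimum of AVC, MC = AVC. MC = 39 - 24Q + 3Q^2; setting MC = AVC gives 2Q^2 - 12Q = 0, so Q = 6. min AVC = 3.
The firm shuts down for any P below $3.

$3 per unit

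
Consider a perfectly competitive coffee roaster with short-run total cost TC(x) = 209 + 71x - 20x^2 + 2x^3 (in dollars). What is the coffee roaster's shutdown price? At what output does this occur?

The shutdown price is the minimum of AVC. VC = 71x - 20x^2 + 2x^3, so AVC = 71 - 20x + 2x^2.
dAVC/dx = -20 + 4x = 0 gives x = 5. min AVC = 71 - 20·5 + 2·5^2 = 21.
So the shutdown price is $21.

$21 per unit, at x = 5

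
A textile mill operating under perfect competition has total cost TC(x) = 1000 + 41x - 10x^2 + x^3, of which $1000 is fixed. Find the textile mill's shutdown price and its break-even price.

Shutdown price = $16; break-even price = $141

Shutdown price = min AVC. AVC = 41 - 10x + x^2, with vertex at x = 5 and minimum $16.
ATC = 1000/x + 41 - 10x + x^2. Setting dATC/dx = −1000/x^2 − 10 + 2x = 0 gives x = 10 (since 2·10^3 − 10·10^2 = 1000).
min ATC = 1000/10 + 41 − 10·10 + 10^2 = $141. That is the break-even price.
For $16 ≤ P < $141 the firm produces at a loss; below $16 it shuts down.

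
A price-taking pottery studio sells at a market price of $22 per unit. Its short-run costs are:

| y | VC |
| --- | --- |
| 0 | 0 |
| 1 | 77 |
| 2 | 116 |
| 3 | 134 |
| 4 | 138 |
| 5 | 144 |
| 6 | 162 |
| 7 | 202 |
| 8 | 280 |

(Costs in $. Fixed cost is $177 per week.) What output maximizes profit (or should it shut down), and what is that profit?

Tabulate TR − TC: y=0: -177; y=1: -232; y=2: -249; y=3: -245; y=4: -227; y=5: -211; y=6: -207; y=7: -225; y=8: -281.
Profit is highest at y = 0. Equivalently, the lowest AVC in the table is 162/6 ≈ $27 at y = 6, and P = $22 falls below it — price never covers variable cost, so the firm shuts down and loses only its fixed cost.

y = 0 (shut down); profit = -$177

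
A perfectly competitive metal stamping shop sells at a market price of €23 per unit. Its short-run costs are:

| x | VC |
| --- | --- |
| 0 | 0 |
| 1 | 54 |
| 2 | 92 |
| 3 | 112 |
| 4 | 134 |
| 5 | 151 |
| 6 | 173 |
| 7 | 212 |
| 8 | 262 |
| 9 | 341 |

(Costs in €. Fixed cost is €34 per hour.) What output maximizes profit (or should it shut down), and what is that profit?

x = 0 (shut down); profit = -€34

Profit at each row (π = 23x − TC): x=0: -34; x=1: -65; x=2: -80; x=3: -77; x=4: -76; x=5: -70; x=6: -69; x=7: -85; x=8: -112; x=9: -168.
Profit is highest at x = 0. Equivalently, the lowest AVC in the table is 173/6 ≈ €28.83 at x = 6, and P = €23 falls below it — price never covers variable cost, so the firm shuts down and loses only its fixed cost.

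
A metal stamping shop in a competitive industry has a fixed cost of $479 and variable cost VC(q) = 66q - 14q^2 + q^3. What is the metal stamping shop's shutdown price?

Short-run supply begins at min AVC. From VC = 66q - 14q^2 + q^3, AVC = 66 - 14q + q^2.
At the minimum of AVC, MC = AVC. MC = 66 - 28q + 3q^2; setting MC = AVC gives 2q^2 - 14q = 0, so q = 7. min AVC = 17.
For P < $17 the firm produces nothing.

$17 per unit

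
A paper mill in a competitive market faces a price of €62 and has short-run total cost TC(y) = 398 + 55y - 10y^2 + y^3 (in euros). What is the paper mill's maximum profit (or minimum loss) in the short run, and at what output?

AVC = 55 - 10y + y^2; min AVC = €30 at y = 5. Since P = €62 ≥ min AVC, the firm produces.
With MC = 55 - 20y + 3y^2, P = MC on the upward-sloping part at y* = 7.
TR = 62·7 = 434. TC = 398 + 238 = 636. Profit = 434 − 636 = -€202.
That loss of €202 beats the €398 the firm would lose by shutting down; producing recovers €196 of fixed cost.

Profit = -€202 at y = 7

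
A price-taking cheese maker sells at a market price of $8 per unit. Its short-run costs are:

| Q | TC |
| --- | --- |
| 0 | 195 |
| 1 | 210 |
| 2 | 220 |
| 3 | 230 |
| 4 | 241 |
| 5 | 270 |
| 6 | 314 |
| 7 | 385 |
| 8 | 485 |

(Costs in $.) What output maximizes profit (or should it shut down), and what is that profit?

Q = 0 (shut down); profit = -$195

Tabulate TR − TC: Q=0: -195; Q=1: -202; Q=2: -204; Q=3: -206; Q=4: -209; Q=5: -230; Q=6: -266; Q=7: -329; Q=8: -421.
Profit is highest at Q = 0. Equivalently, the lowest AVC in the table is 46/4 ≈ $11.50 at Q = 4, and P = $8 falls below it — price never covers variable cost, so the firm shuts down and loses only its fixed cost.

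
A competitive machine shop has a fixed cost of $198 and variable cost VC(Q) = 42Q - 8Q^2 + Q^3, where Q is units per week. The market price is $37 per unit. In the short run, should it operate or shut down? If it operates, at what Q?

Produce at Q = 5

From TC, MC = TC'(Q) = 42 - 16Q + 3Q^2 and AVC = VC/Q = 42 - 8Q + Q^2.
AVC hits its minimum where MC = AVC, at Q = 4, giving min AVC = 42 - 8·4 + 4^2 = $26.
P = $37 exceeds min AVC = $26, so the firm stays open.
Set P = MC: 37 = 42 - 16Q + 3Q^2 → 5 - 16Q + 3Q^2 = 0. The roots are Q = 1/3 and Q = 5; the profit-maximizing output is on the rising part of MC, so Q* = 5.
Check: AVC at Q = 5 is $27 ≤ P, so revenue covers variable cost.
Profit = P·Q − TC = 37·5 − 333 = -$148, a loss, but smaller than the $198 fixed cost the firm would lose by shutting down.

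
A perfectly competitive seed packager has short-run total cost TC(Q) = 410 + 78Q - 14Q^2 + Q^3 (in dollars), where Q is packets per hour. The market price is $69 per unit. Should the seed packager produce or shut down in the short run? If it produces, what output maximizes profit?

Variable cost is VC = 78Q - 14Q^2 + Q^3, so AVC = VC/Q = 78 - 14Q + Q^2 and MC = dTC/dQ = 78 - 28Q + 3Q^2.
AVC is minimized where dAVC/dQ = -14 + 2Q = 0, at Q = 7; min AVC = 78 - 14·7 + 7^2 = $29.
P = $69 exceeds min AVC = $29, so the firm stays open.
Set P = MC: 69 = 78 - 28Q + 3Q^2 → 9 - 28Q + 3Q^2 = 0. The roots are Q = 1/3 and Q = 9; the profit-maximizing output is on the rising part of MC, so Q* = 9.
Check: AVC at Q = 9 is $33 ≤ P, so revenue covers variable cost.
Profit = P·Q − TC = 69·9 − 707 = -$86, a loss, but smaller than the $410 fixed cost the firm would lose by shutting down.

Produce at Q = 9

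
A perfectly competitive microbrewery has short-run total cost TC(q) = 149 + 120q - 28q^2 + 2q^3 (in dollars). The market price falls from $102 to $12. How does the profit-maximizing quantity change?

MC = 120 - 56q + 6q^2; the shutdown threshold is min AVC = $22 (at q = 7).
At P = $102 ≥ min AVC, set P = MC on the rising branch: q = 9.
At P = $12 < min AVC = $22, price no longer covers variable cost at any output, so the firm shuts down: q = 0.

Output falls from 9 to 0 (the firm shuts down)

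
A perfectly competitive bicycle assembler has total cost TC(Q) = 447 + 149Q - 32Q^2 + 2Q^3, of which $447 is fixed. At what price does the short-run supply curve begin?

The firm shuts down when price falls below the minimum of average variable cost. AVC = VC/Q = 149 - 32Q + 2Q^2.
dAVC/dQ = -32 + 4Q = 0 gives Q = 8. min AVC = 149 - 32·8 + 2·8^2 = 21.
For P < $21 the firm produces nothing.

$21 per unit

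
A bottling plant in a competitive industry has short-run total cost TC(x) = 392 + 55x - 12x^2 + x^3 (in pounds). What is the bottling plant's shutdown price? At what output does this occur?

The shutdown price is the minimum of AVC. VC = 55x - 12x^2 + x^3, so AVC = 55 - 12x + x^2.
dAVC/dx = -12 + 2x = 0 gives x = 6. min AVC = 55 - 12·6 + 6^2 = 19.
For P < £19 the firm produces nothing.

£19 per unit, at x = 6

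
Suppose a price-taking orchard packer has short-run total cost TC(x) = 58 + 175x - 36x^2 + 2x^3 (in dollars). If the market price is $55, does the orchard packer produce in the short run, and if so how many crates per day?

Variable cost is VC = 175x - 36x^2 + 2x^3, so AVC = VC/x = 175 - 36x + 2x^2 and MC = dTC/dx = 175 - 72x + 6x^2.
The AVC parabola has its vertex at x = 36/4 = 9, where AVC = 175 - 36·9 + 2·9^2 = $13.
Because $55 ≥ $13, revenue can cover variable cost; the firm operates.
Solving P = MC: 120 - 72x + 6x^2 = 0 ⇒ x = 2 or 10. On the upward-sloping branch, x* = 10.
Check: AVC at x = 10 is $15 ≤ P, so revenue covers variable cost.
Profit = P·x − TC = 55·10 − 208 = $342.

Produce at x = 10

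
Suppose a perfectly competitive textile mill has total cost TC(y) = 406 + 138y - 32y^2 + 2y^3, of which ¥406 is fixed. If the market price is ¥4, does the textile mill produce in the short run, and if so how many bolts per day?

Shut down

Strip out fixed cost: VC = 138y - 32y^2 + 2y^3. Then AVC = 138 - 32y + 2y^2 and MC = 138 - 64y + 6y^2.
AVC is minimized where dAVC/dy = -32 + 4y = 0, at y = 8; min AVC = 138 - 32·8 + 2·8^2 = ¥10.
Since P = ¥4 < min AVC = ¥10, price fails to cover variable cost at any output.
Best response: produce nothing and absorb the ¥406 fixed cost.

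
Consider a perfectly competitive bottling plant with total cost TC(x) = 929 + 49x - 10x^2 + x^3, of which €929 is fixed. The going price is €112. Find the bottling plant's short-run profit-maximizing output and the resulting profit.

Profit = -€281 at x = 9

AVC = 49 - 10x + x^2 has its minimum €24 at x = 5; price €112 clears that bar, so the firm operates.
MC = 49 - 20x + 3x^2. Setting P = MC and taking the root on the rising branch gives x* = 9.
TR = 112·9 = 1008. TC = 929 + 360 = 1289. Profit = 1008 − 1289 = -€281.
That loss of €281 beats the €929 the firm would lose by shutting down; producing recovers €648 of fixed cost.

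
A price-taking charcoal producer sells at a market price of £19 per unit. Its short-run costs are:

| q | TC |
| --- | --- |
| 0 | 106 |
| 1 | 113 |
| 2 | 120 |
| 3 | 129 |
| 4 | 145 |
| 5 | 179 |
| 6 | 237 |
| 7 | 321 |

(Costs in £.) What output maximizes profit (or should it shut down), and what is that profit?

Profit at each row (π = 19q − TC): q=0: -106; q=1: -94; q=2: -82; q=3: -72; q=4: -69; q=5: -84; q=6: -123; q=7: -188.
Profit is maximized at q = 4. AVC there is 39/4 = £9.75 ≤ P, so producing beats shutting down (which would give -£106).

q = 4; profit = -£69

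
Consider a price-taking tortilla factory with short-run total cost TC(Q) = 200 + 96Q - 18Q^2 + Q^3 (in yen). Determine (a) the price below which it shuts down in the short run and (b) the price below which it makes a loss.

Shutdown price = min AVC. AVC = 96 - 18Q + Q^2, with vertex at Q = 9 and minimum ¥15.
ATC = 200/Q + 96 - 18Q + Q^2. Setting dATC/dQ = −200/Q^2 − 18 + 2Q = 0 gives Q = 10 (since 2·10^3 − 18·10^2 = 200).
min ATC = 200/10 + 96 − 18·10 + 10^2 = ¥36. That is the break-even price.
For ¥15 ≤ P < ¥36 the firm produces at a loss; below ¥15 it shuts down.

Shutdown price = ¥15; break-even price = ¥36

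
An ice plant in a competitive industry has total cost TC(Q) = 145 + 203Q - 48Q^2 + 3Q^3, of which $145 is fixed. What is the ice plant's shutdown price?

$11 per unit

Short-run supply begins at min AVC. From VC = 203Q - 48Q^2 + 3Q^3, AVC = 203 - 48Q + 3Q^2.
dAVC/dQ = -48 + 6Q = 0 gives Q = 8. min AVC = 203 - 48·8 + 3·8^2 = 11.
So the shutdown price is $11.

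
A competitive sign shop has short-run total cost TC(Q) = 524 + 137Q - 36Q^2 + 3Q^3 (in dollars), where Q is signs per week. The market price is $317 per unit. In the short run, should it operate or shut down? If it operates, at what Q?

Produce at Q = 10

Strip out fixed cost: VC = 137Q - 36Q^2 + 3Q^3. Then AVC = 137 - 36Q + 3Q^2 and MC = 137 - 72Q + 9Q^2.
The AVC parabola has its vertex at Q = 36/6 = 6, where AVC = 137 - 36·6 + 3·6^2 = $29.
Since P = $317 ≥ min AVC = $29, price covers variable cost and the firm should produce.
Solving P = MC: -180 - 72Q + 9Q^2 = 0 ⇒ Q = -2 or 10. On the upward-sloping branch, Q* = 10.
Check: AVC at Q = 10 is $77 ≤ P, so revenue covers variable cost.
Profit = P·Q − TC = 317·10 − 1294 = $1876.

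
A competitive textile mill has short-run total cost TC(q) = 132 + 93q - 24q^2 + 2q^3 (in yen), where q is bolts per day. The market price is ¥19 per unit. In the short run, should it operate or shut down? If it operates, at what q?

Shut down

Variable cost is VC = 93q - 24q^2 + 2q^3, so AVC = VC/q = 93 - 24q + 2q^2 and MC = dTC/dq = 93 - 48q + 6q^2.
AVC hits its minimum where MC = AVC, at q = 6, giving min AVC = 93 - 24·6 + 2·6^2 = ¥21.
With P < min AVC (¥19 < ¥21), every unit sold adds to the loss.
The firm minimizes its loss by shutting down and losing only its fixed cost of ¥132.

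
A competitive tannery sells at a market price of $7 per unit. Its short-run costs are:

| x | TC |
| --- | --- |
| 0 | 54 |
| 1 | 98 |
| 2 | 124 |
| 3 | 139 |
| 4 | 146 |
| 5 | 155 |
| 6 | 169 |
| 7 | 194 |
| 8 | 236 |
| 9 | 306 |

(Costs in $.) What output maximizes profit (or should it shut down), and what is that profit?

x = 0 (shut down); profit = -$54

Profit at each row (π = 7x − TC): x=0: -54; x=1: -91; x=2: -110; x=3: -118; x=4: -118; x=5: -120; x=6: -127; x=7: -145; x=8: -180; x=9: -243.
Profit is highest at x = 0. Equivalently, the lowest AVC in the table is 115/6 ≈ $19.17 at x = 6, and P = $7 falls below it — price never covers variable cost, so the firm shuts down and loses only its fixed cost.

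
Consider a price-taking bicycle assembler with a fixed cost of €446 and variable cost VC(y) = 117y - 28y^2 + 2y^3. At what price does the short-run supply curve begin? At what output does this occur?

€19 per unit, at y = 7

The firm shuts down when price falls below the minimum of average variable cost. AVC = VC/y = 117 - 28y + 2y^2.
dAVC/dy = -28 + 4y = 0 gives y = 7. min AVC = 117 - 28·7 + 2·7^2 = 19.
So the shutdown price is €19.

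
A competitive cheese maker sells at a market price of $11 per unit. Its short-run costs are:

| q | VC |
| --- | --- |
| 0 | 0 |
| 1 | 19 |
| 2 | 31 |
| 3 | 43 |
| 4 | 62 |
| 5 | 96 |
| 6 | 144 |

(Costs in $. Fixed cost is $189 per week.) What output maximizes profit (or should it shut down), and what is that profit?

q = 0 (shut down); profit = -$189

Profit at each row (π = 11q − TC): q=0: -189; q=1: -197; q=2: -198; q=3: -199; q=4: -207; q=5: -230; q=6: -267.
Profit is highest at q = 0. Equivalently, the lowest AVC in the table is 43/3 ≈ $14.33 at q = 3, and P = $11 falls below it — price never covers variable cost, so the firm shuts down and loses only its fixed cost.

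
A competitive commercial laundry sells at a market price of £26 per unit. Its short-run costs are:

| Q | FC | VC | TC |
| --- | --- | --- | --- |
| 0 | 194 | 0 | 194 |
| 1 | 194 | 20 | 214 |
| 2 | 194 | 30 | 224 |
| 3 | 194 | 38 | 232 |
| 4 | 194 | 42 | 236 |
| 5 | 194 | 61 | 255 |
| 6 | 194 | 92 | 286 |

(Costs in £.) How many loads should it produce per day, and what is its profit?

Q = 5; profit = -£125

Profit at each row (π = 26Q − TC): Q=0: -194; Q=1: -188; Q=2: -172; Q=3: -154; Q=4: -132; Q=5: -125; Q=6: -130.
Profit is maximized at Q = 5. AVC there is 61/5 = £12.20 ≤ P, so producing beats shutting down (which would give -£194).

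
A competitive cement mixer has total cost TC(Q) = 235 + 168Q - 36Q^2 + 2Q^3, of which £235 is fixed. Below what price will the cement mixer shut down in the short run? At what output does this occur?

£6 per unit, at Q = 9

The shutdown price is the minimum of AVC. VC = 168Q - 36Q^2 + 2Q^3, so AVC = 168 - 36Q + 2Q^2.
At the minimum of AVC, MC = AVC. MC = 168 - 72Q + 6Q^2; setting MC = AVC gives 4Q^2 - 36Q = 0, so Q = 9. min AVC = 6.
The firm shuts down for any P below £6.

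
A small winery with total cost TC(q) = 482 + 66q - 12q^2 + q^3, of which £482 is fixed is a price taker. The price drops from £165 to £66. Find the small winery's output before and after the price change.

Output falls from 11 to 8

AVC = 66 - 12q + q^2, minimized at q = 6 where min AVC = £30. MC = 66 - 24q + 3q^2.
With P = £165 above the shutdown price, P = MC gives q = 11.
At P = £66 ≥ min AVC, set P = MC: q = 8. The firm stays open but cuts output.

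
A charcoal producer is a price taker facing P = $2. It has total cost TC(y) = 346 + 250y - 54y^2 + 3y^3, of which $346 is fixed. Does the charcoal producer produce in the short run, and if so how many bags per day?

Shut down

Strip out fixed cost: VC = 250y - 54y^2 + 3y^3. Then AVC = 250 - 54y + 3y^2 and MC = 250 - 108y + 9y^2.
AVC is minimized where dAVC/dy = -54 + 6y = 0, at y = 9; min AVC = 250 - 54·9 + 3·9^2 = $7.
Since P = $2 < min AVC = $7, price fails to cover variable cost at any output.
The firm minimizes its loss by shutting down and losing only its fixed cost of $346.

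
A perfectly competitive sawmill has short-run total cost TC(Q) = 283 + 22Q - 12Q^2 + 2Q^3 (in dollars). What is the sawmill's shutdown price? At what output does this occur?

The shutdown price is the minimum of AVC. VC = 22Q - 12Q^2 + 2Q^3, so AVC = 22 - 12Q + 2Q^2.
At the minimum of AVC, MC = AVC. MC = 22 - 24Q + 6Q^2; setting MC = AVC gives 4Q^2 - 12Q = 0, so Q = 3. min AVC = 4.
For P < $4 the firm produces nothing.

$4 per unit, at Q = 3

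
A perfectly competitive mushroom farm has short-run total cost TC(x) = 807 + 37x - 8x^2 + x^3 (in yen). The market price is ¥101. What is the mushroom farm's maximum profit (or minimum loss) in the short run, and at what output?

AVC = 37 - 8x + x^2 has its minimum ¥21 at x = 4; price ¥101 clears that bar, so the firm operates.
With MC = 37 - 16x + 3x^2, P = MC on the upward-sloping part at x* = 8.
TR = 101·8 = 808. TC = 807 + 296 = 1103. Profit = 808 − 1103 = -¥295.
Shutting down would mean losing the fixed cost of ¥807, so operating at a loss of ¥295 is better by ¥512.

Profit = -¥295 at x = 8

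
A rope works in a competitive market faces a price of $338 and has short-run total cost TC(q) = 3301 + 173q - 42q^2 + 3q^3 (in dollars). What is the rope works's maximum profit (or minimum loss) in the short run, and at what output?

AVC = 173 - 42q + 3q^2; min AVC = $26 at q = 7. Since P = $338 ≥ min AVC, the firm produces.
MC = 173 - 84q + 9q^2. Setting P = MC and taking the root on the rising branch gives q* = 11.
TR = 338·11 = 3718. TC = 3301 + 814 = 4115. Profit = 3718 − 4115 = -$397.
That loss of $397 beats the $3301 the firm would lose by shutting down; producing recovers $2904 of fixed cost.

Profit = -$397 at q = 11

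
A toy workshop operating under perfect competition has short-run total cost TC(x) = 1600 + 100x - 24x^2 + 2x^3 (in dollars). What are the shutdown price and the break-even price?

Shutdown price = min AVC. AVC = 100 - 24x + 2x^2, with vertex at x = 6 and minimum $28.
ATC = 1600/x + 100 - 24x + 2x^2. Setting dATC/dx = −1600/x^2 − 24 + 4x = 0 gives x = 10 (since 4·10^3 − 24·10^2 = 1600).
min ATC = 1600/10 + 100 − 24·10 + 2·10^2 = $220. That is the break-even price.
Between these two prices the firm operates at a loss; above $220 it earns a profit.

Shutdown price = $28; break-even price = $220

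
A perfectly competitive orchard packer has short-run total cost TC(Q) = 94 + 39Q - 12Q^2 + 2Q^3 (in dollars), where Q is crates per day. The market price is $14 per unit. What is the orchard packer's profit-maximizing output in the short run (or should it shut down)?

Shut down

Strip out fixed cost: VC = 39Q - 12Q^2 + 2Q^3. Then AVC = 39 - 12Q + 2Q^2 and MC = 39 - 24Q + 6Q^2.
AVC is minimized where dAVC/dQ = -12 + 4Q = 0, at Q = 3; min AVC = 39 - 12·3 + 2·3^2 = $21.
Since P = $14 < min AVC = $21, price fails to cover variable cost at any output.
Shutting down limits the loss to fixed cost, $94.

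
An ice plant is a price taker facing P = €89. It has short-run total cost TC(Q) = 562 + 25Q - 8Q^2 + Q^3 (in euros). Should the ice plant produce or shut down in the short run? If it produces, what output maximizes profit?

From TC, MC = TC'(Q) = 25 - 16Q + 3Q^2 and AVC = VC/Q = 25 - 8Q + Q^2.
The AVC parabola has its vertex at Q = 8/2 = 4, where AVC = 25 - 8·4 + 4^2 = €9.
Since P = €89 ≥ min AVC = €9, price covers variable cost and the firm should produce.
Solving P = MC: -64 - 16Q + 3Q^2 = 0 ⇒ Q = -8/3 or 8. On the upward-sloping branch, Q* = 8.
Check: AVC at Q = 8 is €25 ≤ P, so revenue covers variable cost.
Profit = P·Q − TC = 89·8 − 762 = -€50, a loss, but smaller than the €562 fixed cost the firm would lose by shutting down.

Produce at Q = 8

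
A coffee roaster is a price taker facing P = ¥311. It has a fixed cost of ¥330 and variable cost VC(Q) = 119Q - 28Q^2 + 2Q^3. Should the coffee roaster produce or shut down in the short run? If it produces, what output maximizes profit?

Produce at Q = 12

Strip out fixed cost: VC = 119Q - 28Q^2 + 2Q^3. Then AVC = 119 - 28Q + 2Q^2 and MC = 119 - 56Q + 6Q^2.
The AVC parabola has its vertex at Q = 28/4 = 7, where AVC = 119 - 28·7 + 2·7^2 = ¥21.
P = ¥311 exceeds min AVC = ¥21, so the firm stays open.
P = MC gives -192 - 56Q + 6Q^2 = 0, with roots -8/3 and 12. Take the larger (rising MC): Q* = 12.
Check: AVC at Q = 12 is ¥71 ≤ P, so revenue covers variable cost.
Profit = P·Q − TC = 311·12 − 1182 = ¥2550.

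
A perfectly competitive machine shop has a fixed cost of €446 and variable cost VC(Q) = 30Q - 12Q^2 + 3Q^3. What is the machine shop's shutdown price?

Short-run supply begins at min AVC. From VC = 30Q - 12Q^2 + 3Q^3, AVC = 30 - 12Q + 3Q^2.
At the minimum of AVC, MC = AVC. MC = 30 - 24Q + 9Q^2; setting MC = AVC gives 6Q^2 - 12Q = 0, so Q = 2. min AVC = 18.
So the shutdown price is €18.

€18 per unit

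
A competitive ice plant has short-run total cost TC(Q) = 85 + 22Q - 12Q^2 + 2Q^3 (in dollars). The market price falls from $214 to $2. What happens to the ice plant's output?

Output falls from 8 to 0 (the firm shuts down)

AVC = 22 - 12Q + 2Q^2, minimized at Q = 3 where min AVC = $4. MC = 22 - 24Q + 6Q^2.
With P = $214 above the shutdown price, P = MC gives Q = 8.
At P = $2 < min AVC = $4, price no longer covers variable cost at any output, so the firm shuts down: Q = 0.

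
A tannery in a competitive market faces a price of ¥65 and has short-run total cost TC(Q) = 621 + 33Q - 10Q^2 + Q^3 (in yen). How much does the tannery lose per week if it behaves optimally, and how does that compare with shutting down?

AVC = 33 - 10Q + Q^2; min AVC = ¥8 at Q = 5. Since P = ¥65 ≥ min AVC, the firm produces.
MC = 33 - 20Q + 3Q^2. Setting P = MC and taking the root on the rising branch gives Q* = 8.
TR = 65·8 = 520. TC = 621 + 136 = 757. Profit = 520 − 757 = -¥237.
That loss of ¥237 beats the ¥621 the firm would lose by shutting down; producing recovers ¥384 of fixed cost.

Profit = -¥237 at Q = 8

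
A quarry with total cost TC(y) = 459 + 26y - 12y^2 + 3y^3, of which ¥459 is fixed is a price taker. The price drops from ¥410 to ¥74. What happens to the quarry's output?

AVC = 26 - 12y + 3y^2, minimized at y = 2 where min AVC = ¥14. MC = 26 - 24y + 9y^2.
With P = ¥410 above the shutdown price, P = MC gives y = 8.
At P = ¥74 ≥ min AVC, set P = MC: y = 4. The firm stays open but cuts output.

Output falls from 8 to 4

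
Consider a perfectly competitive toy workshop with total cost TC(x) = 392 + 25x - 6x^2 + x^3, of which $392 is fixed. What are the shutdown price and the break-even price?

Shutdown price = min AVC. AVC = 25 - 6x + x^2, with vertex at x = 3 and minimum $16.
ATC = 392/x + 25 - 6x + x^2. Setting dATC/dx = −392/x^2 − 6 + 2x = 0 gives x = 7 (since 2·7^3 − 6·7^2 = 392).
min ATC = 392/7 + 25 − 6·7 + 7^2 = $88. That is the break-even price.
For $16 ≤ P < $88 the firm produces at a loss; below $16 it shuts down.

Shutdown price = $16; break-even price = $88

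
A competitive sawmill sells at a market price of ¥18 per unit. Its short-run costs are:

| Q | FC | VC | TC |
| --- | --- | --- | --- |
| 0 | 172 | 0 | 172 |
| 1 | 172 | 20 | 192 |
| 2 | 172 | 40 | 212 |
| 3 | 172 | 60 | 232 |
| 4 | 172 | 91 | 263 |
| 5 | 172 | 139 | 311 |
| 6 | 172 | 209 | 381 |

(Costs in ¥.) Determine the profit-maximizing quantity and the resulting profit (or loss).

Q = 0 (shut down); profit = -¥172

Tabulate TR − TC: Q=0: -172; Q=1: -174; Q=2: -176; Q=3: -178; Q=4: -191; Q=5: -221; Q=6: -273.
Profit is highest at Q = 0. Equivalently, the lowest AVC in the table is 20/1 ≈ ¥20 at Q = 1, and P = ¥18 falls below it — price never covers variable cost, so the firm shuts down and loses only its fixed cost.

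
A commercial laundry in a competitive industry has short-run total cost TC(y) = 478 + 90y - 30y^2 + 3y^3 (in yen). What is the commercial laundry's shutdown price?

Short-run supply begins at min AVC. From VC = 90y - 30y^2 + 3y^3, AVC = 90 - 30y + 3y^2.
dAVC/dy = -30 + 6y = 0 gives y = 5. min AVC = 90 - 30·5 + 3·5^2 = 15.
The firm shuts down for any P below ¥15.

¥15 per unit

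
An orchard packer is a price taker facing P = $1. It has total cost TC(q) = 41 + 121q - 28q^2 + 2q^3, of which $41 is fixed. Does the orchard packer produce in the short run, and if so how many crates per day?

Shut down

From TC, MC = TC'(q) = 121 - 56q + 6q^2 and AVC = VC/q = 121 - 28q + 2q^2.
AVC hits its minimum where MC = AVC, at q = 7, giving min AVC = 121 - 28·7 + 2·7^2 = $23.
With P < min AVC ($1 < $23), every unit sold adds to the loss.
Shutting down limits the loss to fixed cost, $41.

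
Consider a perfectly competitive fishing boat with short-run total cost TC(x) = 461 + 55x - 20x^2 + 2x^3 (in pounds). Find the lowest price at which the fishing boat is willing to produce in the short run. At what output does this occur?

£5 per unit, at x = 5

The shutdown price is the minimum of AVC. VC = 55x - 20x^2 + 2x^3, so AVC = 55 - 20x + 2x^2.
At the minimum of AVC, MC = AVC. MC = 55 - 40x + 6x^2; setting MC = AVC gives 4x^2 - 20x = 0, so x = 5. min AVC = 5.
For P < £5 the firm produces nothing.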